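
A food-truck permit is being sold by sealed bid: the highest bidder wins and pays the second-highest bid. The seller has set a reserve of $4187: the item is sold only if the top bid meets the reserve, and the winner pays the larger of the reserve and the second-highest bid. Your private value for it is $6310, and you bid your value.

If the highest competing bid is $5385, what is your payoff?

Your bid $6310 is the highest and exceeds the reserve.
Price = max(second-highest bid, reserve) = max($5385, $4187) = $5385.
Payoff = $6310 − $5385 = $925.

$925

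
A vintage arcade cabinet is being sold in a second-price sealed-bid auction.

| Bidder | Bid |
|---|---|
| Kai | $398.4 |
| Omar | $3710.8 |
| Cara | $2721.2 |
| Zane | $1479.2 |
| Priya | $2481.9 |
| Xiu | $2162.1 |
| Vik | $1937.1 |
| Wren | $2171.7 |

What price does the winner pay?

$2721.2

Highest bid: Omar at $3710.8, so Omar wins.
Second-highest bid: Cara at $2721.2 — that is the price the winner pays.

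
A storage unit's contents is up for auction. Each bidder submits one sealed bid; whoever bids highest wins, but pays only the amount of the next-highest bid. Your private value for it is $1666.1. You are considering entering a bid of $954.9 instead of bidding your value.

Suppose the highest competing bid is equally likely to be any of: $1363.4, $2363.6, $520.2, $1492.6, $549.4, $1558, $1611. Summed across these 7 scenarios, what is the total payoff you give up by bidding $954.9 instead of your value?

$639.4

The deviation costs you only when the competing bid falls strictly between $954.9 and $1666.1; elsewhere both bids give the same outcome.
$1363.4: truthful payoff $302.7, deviation payoff $0 → loss $302.7.
$2363.6: outcomes coincide → loss $0.
$520.2: outcomes coincide → loss $0.
$1492.6: truthful payoff $173.5, deviation payoff $0 → loss $173.5.
$549.4: outcomes coincide → loss $0.
$1558: truthful payoff $108.1, deviation payoff $0 → loss $108.1.
$1611: truthful payoff $55.1, deviation payoff $0 → loss $55.1.
Total loss = $302.7 + $173.5 + $108.1 + $55.1 = $639.4.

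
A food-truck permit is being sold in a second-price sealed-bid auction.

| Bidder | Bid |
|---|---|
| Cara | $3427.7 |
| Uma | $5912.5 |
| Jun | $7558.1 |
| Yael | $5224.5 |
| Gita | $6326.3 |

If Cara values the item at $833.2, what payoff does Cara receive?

$0

Highest bid: Jun at $7558.1, so Jun wins.
Second-highest bid: Gita at $6326.3 — that is the price the winner pays.
Cara did not win, so Cara pays nothing and receives nothing: payoff $0.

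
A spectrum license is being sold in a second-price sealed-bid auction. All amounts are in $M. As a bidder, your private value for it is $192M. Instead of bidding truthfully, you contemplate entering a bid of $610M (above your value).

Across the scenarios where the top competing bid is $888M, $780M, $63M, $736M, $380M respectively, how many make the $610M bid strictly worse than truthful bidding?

1

The deviation hurts exactly when the highest competing bid lies strictly between $192M and $610M — overbidding then wins at a price above your value.
$888M: above both → same outcome either way.
$780M: above both → same outcome either way.
$63M: below both → same outcome either way.
$736M: above both → same outcome either way.
$380M: inside the interval → strictly worse (loss $188M).
Count: 1.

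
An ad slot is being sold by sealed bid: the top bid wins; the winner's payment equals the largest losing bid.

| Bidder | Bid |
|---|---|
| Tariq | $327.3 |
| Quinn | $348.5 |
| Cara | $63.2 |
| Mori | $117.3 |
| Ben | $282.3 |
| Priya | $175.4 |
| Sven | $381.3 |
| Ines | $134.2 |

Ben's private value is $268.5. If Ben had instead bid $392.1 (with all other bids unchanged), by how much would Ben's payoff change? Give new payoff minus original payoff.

−$112.8

The highest bid among the other bidders is $381.3; Ben's bid doesn't change that.
Original bid $282.3: Ben is not highest (top rival bid is $381.3); payoff $0.
Alternative bid $392.1: Ben is highest, pays the top rival bid $381.3; payoff $268.5 − $381.3 = −$112.8.
Change in payoff = −$112.8 − ($0) = −$112.8.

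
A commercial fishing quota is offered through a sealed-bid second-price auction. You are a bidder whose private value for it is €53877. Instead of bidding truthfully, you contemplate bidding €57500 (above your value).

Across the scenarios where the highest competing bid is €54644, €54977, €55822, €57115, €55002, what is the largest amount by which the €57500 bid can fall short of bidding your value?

€54644: truthful gives €0, deviation gives −€767 → loss €767.
€54977: truthful gives €0, deviation gives −€1100 → loss €1100.
€55822: truthful gives €0, deviation gives −€1945 → loss €1945.
€57115: truthful gives €0, deviation gives −€3238 → loss €3238.
€55002: truthful gives €0, deviation gives −€1125 → loss €1125.
Maximum loss: €3238.

€3238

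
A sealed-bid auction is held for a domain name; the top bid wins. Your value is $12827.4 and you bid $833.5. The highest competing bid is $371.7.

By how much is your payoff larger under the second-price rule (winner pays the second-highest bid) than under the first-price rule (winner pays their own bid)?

You have the highest bid, so you win under either rule.
Second-price: pay $371.7 → payoff $12455.7.
First-price: pay your own bid $833.5 → payoff $11993.9.
Difference = $12455.7 − ($11993.9) = $461.8.

$461.8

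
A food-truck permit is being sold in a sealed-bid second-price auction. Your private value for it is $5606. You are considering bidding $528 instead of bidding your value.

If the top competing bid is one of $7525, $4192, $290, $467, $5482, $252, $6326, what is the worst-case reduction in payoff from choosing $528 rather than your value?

$1414

$7525: same outcome either way → loss $0.
$4192: truthful gives $1414, deviation gives $0 → loss $1414.
$290: same outcome either way → loss $0.
$467: same outcome either way → loss $0.
$5482: truthful gives $124, deviation gives $0 → loss $124.
$252: same outcome either way → loss $0.
$6326: same outcome either way → loss $0.
Maximum loss: $1414.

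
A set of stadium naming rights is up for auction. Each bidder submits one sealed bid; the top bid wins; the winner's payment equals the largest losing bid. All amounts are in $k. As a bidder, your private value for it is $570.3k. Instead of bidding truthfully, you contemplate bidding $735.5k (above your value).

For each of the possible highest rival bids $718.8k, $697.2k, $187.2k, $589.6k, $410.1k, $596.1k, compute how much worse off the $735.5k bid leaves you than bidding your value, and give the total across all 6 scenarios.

The deviation costs you only when the competing bid falls strictly between $570.3k and $735.5k; elsewhere both bids give the same outcome.
$718.8k: truthful payoff $0k, deviation payoff −$148.5k → loss $148.5k.
$697.2k: truthful payoff $0k, deviation payoff −$126.9k → loss $126.9k.
$187.2k: outcomes coincide → loss $0k.
$589.6k: truthful payoff $0k, deviation payoff −$19.3k → loss $19.3k.
$410.1k: outcomes coincide → loss $0k.
$596.1k: truthful payoff $0k, deviation payoff −$25.8k → loss $25.8k.
Total loss = $148.5k + $126.9k + $19.3k + $25.8k = $320.5k.

$320.5k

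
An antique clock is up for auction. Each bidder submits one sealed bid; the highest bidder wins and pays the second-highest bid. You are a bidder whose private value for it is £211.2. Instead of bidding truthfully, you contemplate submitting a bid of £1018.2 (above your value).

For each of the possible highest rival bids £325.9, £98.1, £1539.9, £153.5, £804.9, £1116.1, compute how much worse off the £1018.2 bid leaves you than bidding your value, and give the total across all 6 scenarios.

£708.4

The deviation costs you only when the competing bid falls strictly between £211.2 and £1018.2; elsewhere both bids give the same outcome.
£325.9: truthful payoff £0, deviation payoff −£114.7 → loss £114.7.
£98.1: outcomes coincide → loss £0.
£1539.9: outcomes coincide → loss £0.
£153.5: outcomes coincide → loss £0.
£804.9: truthful payoff £0, deviation payoff −£593.7 → loss £593.7.
£1116.1: outcomes coincide → loss £0.
Total loss = £114.7 + £593.7 = £708.4.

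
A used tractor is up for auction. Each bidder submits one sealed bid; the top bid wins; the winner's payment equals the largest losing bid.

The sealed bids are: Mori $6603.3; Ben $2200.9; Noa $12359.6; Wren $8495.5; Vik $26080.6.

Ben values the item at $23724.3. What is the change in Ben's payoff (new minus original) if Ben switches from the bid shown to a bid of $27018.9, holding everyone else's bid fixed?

−$2356.3

The highest bid among the other bidders is $26080.6; Ben's bid doesn't change that.
Original bid $2200.9: Ben is not highest (top rival bid is $26080.6); payoff $0.
Alternative bid $27018.9: Ben is highest, pays the top rival bid $26080.6; payoff $23724.3 − $26080.6 = −$2356.3.
Change in payoff = −$2356.3 − ($0) = −$2356.3.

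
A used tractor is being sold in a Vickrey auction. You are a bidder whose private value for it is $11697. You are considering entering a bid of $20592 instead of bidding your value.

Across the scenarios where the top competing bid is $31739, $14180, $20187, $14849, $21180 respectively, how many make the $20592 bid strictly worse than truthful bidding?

3

The deviation hurts exactly when the highest competing bid lies strictly between $11697 and $20592 — overbidding then wins at a price above your value.
$31739: above both → same outcome either way.
$14180: inside the interval → strictly worse (loss $2483).
$20187: inside the interval → strictly worse (loss $8490).
$14849: inside the interval → strictly worse (loss $3152).
$21180: above both → same outcome either way.
Count: 3.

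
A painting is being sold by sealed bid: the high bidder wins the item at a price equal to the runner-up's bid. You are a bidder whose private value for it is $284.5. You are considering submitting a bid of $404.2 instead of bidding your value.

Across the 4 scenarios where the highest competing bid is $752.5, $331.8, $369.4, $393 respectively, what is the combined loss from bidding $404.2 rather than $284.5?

The deviation costs you only when the competing bid falls strictly between $284.5 and $404.2; elsewhere both bids give the same outcome.
$752.5: outcomes coincide → loss $0.
$331.8: truthful payoff $0, deviation payoff −$47.3 → loss $47.3.
$369.4: truthful payoff $0, deviation payoff −$84.9 → loss $84.9.
$393: truthful payoff $0, deviation payoff −$108.5 → loss $108.5.
Total loss = $47.3 + $84.9 + $108.5 = $240.7.
In a second-price auction your bid sets only whether you win, not what you pay, so bidding your true value is weakly dominant.

$240.7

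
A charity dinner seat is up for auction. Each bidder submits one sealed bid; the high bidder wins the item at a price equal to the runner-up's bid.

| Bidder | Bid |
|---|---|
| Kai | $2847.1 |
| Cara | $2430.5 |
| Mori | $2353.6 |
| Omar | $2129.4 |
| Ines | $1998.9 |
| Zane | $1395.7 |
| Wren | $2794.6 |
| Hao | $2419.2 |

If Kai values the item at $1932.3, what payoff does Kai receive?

−$862.3

Highest bid: Kai at $2847.1, so Kai wins.
Second-highest bid: Wren at $2794.6 — that is the price the winner pays.
Kai's payoff = value − price = $1932.3 − $2794.6 = −$862.3.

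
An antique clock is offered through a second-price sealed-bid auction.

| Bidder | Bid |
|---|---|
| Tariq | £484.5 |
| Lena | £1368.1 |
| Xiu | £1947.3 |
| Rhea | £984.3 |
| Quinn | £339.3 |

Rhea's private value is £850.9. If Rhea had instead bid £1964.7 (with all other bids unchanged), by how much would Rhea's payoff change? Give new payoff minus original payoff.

The highest bid among the other bidders is £1947.3; Rhea's bid doesn't change that.
Original bid £984.3: Rhea is not highest (top rival bid is £1947.3); payoff £0.
Alternative bid £1964.7: Rhea is highest, pays the top rival bid £1947.3; payoff £850.9 − £1947.3 = −£1096.4.
Change in payoff = −£1096.4 − (£0) = −£1096.4.

−£1096.4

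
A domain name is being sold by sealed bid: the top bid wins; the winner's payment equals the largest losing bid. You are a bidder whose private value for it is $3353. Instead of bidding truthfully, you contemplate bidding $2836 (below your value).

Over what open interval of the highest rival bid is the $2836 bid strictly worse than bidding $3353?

If the competing bid is below $2836, both bids win at the same price — no difference.
If it is above $3353, both bids lose — no difference.
If it lies strictly between $2836 and $3353, bidding your value wins at a price below your value (positive payoff) while bidding $2836 loses (payoff 0).
So the deviation strictly hurts on the open interval ($2836, $3353).

($2836, $3353)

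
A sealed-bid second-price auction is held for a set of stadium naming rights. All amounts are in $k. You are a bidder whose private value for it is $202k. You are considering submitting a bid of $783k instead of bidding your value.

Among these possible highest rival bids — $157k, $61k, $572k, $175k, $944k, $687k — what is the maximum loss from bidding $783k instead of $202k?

$157k: same outcome either way → loss $0k.
$61k: same outcome either way → loss $0k.
$572k: truthful gives $0k, deviation gives −$370k → loss $370k.
$175k: same outcome either way → loss $0k.
$944k: same outcome either way → loss $0k.
$687k: truthful gives $0k, deviation gives −$485k → loss $485k.
Maximum loss: $485k.

$485k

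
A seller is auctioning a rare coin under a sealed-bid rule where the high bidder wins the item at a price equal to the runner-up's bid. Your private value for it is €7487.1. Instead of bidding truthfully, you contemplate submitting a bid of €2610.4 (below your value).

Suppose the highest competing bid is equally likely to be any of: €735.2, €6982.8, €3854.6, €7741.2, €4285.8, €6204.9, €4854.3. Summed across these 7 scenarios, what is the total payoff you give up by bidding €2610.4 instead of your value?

€11253.1

The deviation costs you only when the competing bid falls strictly between €2610.4 and €7487.1; elsewhere both bids give the same outcome.
€735.2: outcomes coincide → loss €0.
€6982.8: truthful payoff €504.3, deviation payoff €0 → loss €504.3.
€3854.6: truthful payoff €3632.5, deviation payoff €0 → loss €3632.5.
€7741.2: outcomes coincide → loss €0.
€4285.8: truthful payoff €3201.3, deviation payoff €0 → loss €3201.3.
€6204.9: truthful payoff €1282.2, deviation payoff €0 → loss €1282.2.
€4854.3: truthful payoff €2632.8, deviation payoff €0 → loss €2632.8.
Total loss = €504.3 + €3632.5 + €3201.3 + €1282.2 + €2632.8 = €11253.1.
Truthful bidding weakly dominates here: raising your bid can only win items priced above your value, and lowering it can only forfeit items priced below.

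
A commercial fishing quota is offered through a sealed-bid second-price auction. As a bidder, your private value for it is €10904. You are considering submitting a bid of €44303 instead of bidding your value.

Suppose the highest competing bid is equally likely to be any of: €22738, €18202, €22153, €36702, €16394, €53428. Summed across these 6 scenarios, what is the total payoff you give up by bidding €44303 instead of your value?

The deviation costs you only when the competing bid falls strictly between €10904 and €44303; elsewhere both bids give the same outcome.
€22738: truthful payoff €0, deviation payoff −€11834 → loss €11834.
€18202: truthful payoff €0, deviation payoff −€7298 → loss €7298.
€22153: truthful payoff €0, deviation payoff −€11249 → loss €11249.
€36702: truthful payoff €0, deviation payoff −€25798 → loss €25798.
€16394: truthful payoff €0, deviation payoff −€5490 → loss €5490.
€53428: outcomes coincide → loss €0.
Total loss = €11834 + €7298 + €11249 + €25798 + €5490 = €61669.

€61669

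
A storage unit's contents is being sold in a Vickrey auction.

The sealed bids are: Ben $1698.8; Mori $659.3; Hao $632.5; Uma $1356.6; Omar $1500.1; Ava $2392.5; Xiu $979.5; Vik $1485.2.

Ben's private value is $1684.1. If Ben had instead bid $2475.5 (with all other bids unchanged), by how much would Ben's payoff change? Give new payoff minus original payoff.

The highest bid among the other bidders is $2392.5; Ben's bid doesn't change that.
Original bid $1698.8: Ben is not highest (top rival bid is $2392.5); payoff $0.
Alternative bid $2475.5: Ben is highest, pays the top rival bid $2392.5; payoff $1684.1 − $2392.5 = −$708.4.
Change in payoff = −$708.4 − ($0) = −$708.4.

−$708.4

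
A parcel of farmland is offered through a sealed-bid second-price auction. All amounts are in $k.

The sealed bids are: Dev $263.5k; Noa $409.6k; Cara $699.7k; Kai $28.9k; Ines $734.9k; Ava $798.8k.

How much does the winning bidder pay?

$734.9k

Highest bid: Ava at $798.8k, so Ava wins.
Second-highest bid: Ines at $734.9k — that is the price the winner pays.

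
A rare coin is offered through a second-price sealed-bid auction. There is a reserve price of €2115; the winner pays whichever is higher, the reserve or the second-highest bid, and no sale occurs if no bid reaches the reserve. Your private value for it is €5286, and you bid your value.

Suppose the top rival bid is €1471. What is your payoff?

Your bid €5286 is the highest and exceeds the reserve.
Price = max(second-highest bid, reserve) = max(€1471, €2115) = €2115.
Payoff = €5286 − €2115 = €3171.

€3171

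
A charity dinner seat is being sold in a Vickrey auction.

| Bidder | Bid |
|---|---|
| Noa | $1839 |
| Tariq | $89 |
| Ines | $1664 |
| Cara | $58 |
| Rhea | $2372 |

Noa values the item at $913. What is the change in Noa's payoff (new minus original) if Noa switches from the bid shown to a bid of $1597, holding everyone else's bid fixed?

The highest bid among the other bidders is $2372; Noa's bid doesn't change that.
Original bid $1839: Noa is not highest (top rival bid is $2372); payoff $0.
Alternative bid $1597: Noa is not highest (top rival bid is $2372); payoff $0.
Change in payoff = $0 − ($0) = $0.

$0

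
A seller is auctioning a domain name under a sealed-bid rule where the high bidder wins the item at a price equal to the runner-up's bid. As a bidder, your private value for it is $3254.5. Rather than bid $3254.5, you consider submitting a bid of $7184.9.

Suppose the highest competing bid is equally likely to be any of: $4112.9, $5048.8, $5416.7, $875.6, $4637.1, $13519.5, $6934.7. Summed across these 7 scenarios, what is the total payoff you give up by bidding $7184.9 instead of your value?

$9877.7

The deviation costs you only when the competing bid falls strictly between $3254.5 and $7184.9; elsewhere both bids give the same outcome.
$4112.9: truthful payoff $0, deviation payoff −$858.4 → loss $858.4.
$5048.8: truthful payoff $0, deviation payoff −$1794.3 → loss $1794.3.
$5416.7: truthful payoff $0, deviation payoff −$2162.2 → loss $2162.2.
$875.6: outcomes coincide → loss $0.
$4637.1: truthful payoff $0, deviation payoff −$1382.6 → loss $1382.6.
$13519.5: outcomes coincide → loss $0.
$6934.7: truthful payoff $0, deviation payoff −$3680.2 → loss $3680.2.
Total loss = $858.4 + $1794.3 + $2162.2 + $1382.6 + $3680.2 = $9877.7.
In a second-price auction your bid sets only whether you win, not what you pay, so bidding your true value is weakly dominant.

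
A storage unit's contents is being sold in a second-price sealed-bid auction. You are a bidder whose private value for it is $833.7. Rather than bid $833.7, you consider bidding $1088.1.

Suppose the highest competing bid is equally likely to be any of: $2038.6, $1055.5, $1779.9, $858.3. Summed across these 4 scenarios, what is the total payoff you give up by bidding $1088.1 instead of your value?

The deviation costs you only when the competing bid falls strictly between $833.7 and $1088.1; elsewhere both bids give the same outcome.
$2038.6: outcomes coincide → loss $0.
$1055.5: truthful payoff $0, deviation payoff −$221.8 → loss $221.8.
$1779.9: outcomes coincide → loss $0.
$858.3: truthful payoff $0, deviation payoff −$24.6 → loss $24.6.
Total loss = $221.8 + $24.6 = $246.4.

$246.4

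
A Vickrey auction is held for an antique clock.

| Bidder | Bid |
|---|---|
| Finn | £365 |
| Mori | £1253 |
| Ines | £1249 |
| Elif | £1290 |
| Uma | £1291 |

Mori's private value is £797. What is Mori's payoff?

Highest bid: Uma at £1291, so Uma wins.
Second-highest bid: Elif at £1290 — that is the price the winner pays.
Mori did not win, so Mori pays nothing and receives nothing: payoff £0.

£0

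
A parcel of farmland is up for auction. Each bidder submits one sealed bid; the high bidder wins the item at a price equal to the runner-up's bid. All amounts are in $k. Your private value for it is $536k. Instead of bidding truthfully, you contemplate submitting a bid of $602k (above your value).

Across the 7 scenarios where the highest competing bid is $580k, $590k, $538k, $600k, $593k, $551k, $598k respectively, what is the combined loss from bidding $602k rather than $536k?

The deviation costs you only when the competing bid falls strictly between $536k and $602k; elsewhere both bids give the same outcome.
$580k: truthful payoff $0k, deviation payoff −$44k → loss $44k.
$590k: truthful payoff $0k, deviation payoff −$54k → loss $54k.
$538k: truthful payoff $0k, deviation payoff −$2k → loss $2k.
$600k: truthful payoff $0k, deviation payoff −$64k → loss $64k.
$593k: truthful payoff $0k, deviation payoff −$57k → loss $57k.
$551k: truthful payoff $0k, deviation payoff −$15k → loss $15k.
$598k: truthful payoff $0k, deviation payoff −$62k → loss $62k.
Total loss = $44k + $54k + $2k + $64k + $57k + $15k + $62k = $298k.
In a second-price auction your bid sets only whether you win, not what you pay, so bidding your true value is weakly dominant.

$298k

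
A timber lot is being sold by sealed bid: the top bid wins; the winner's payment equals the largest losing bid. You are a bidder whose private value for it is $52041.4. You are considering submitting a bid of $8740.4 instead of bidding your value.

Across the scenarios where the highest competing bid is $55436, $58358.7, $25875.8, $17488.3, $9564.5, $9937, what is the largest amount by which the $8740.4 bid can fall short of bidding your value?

$42476.9

$55436: same outcome either way → loss $0.
$58358.7: same outcome either way → loss $0.
$25875.8: truthful gives $26165.6, deviation gives $0 → loss $26165.6.
$17488.3: truthful gives $34553.1, deviation gives $0 → loss $34553.1.
$9564.5: truthful gives $42476.9, deviation gives $0 → loss $42476.9.
$9937: truthful gives $42104.4, deviation gives $0 → loss $42104.4.
Maximum loss: $42476.9.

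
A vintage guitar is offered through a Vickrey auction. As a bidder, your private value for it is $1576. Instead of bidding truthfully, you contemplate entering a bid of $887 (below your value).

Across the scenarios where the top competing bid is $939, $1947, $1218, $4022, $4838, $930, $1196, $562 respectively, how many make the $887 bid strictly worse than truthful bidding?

The deviation hurts exactly when the highest competing bid lies strictly between $887 and $1576 — underbidding then forfeits a profitable win.
$939: inside the interval → strictly worse (loss $637).
$1947: above both → same outcome either way.
$1218: inside the interval → strictly worse (loss $358).
$4022: above both → same outcome either way.
$4838: above both → same outcome either way.
$930: inside the interval → strictly worse (loss $646).
$1196: inside the interval → strictly worse (loss $380).
$562: below both → same outcome either way.
Count: 4.

4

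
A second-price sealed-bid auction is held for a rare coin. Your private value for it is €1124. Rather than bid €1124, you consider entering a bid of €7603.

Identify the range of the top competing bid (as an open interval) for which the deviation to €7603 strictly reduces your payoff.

(€1124, €7603)

If the competing bid is below €1124, both bids win at the same price — no difference.
If it is above €7603, both bids lose — no difference.
If it lies strictly between €1124 and €7603, bidding your value loses (payoff 0) while bidding €7603 wins at a price above your value (payoff negative).
So the deviation strictly hurts on the open interval (€1124, €7603).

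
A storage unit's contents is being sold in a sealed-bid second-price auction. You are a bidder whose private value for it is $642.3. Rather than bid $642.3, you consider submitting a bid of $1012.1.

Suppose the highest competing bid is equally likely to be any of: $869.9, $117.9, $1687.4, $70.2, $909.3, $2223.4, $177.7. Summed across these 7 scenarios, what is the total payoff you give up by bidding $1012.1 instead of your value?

$494.6

The deviation costs you only when the competing bid falls strictly between $642.3 and $1012.1; elsewhere both bids give the same outcome.
$869.9: truthful payoff $0, deviation payoff −$227.6 → loss $227.6.
$117.9: outcomes coincide → loss $0.
$1687.4: outcomes coincide → loss $0.
$70.2: outcomes coincide → loss $0.
$909.3: truthful payoff $0, deviation payoff −$267 → loss $267.
$2223.4: outcomes coincide → loss $0.
$177.7: outcomes coincide → loss $0.
Total loss = $227.6 + $267 = $494.6.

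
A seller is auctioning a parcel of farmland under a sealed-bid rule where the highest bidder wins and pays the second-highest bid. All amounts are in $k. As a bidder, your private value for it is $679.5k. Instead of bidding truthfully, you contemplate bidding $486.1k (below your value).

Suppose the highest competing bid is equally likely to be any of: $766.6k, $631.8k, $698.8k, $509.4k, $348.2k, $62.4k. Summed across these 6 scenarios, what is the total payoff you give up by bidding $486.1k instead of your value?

The deviation costs you only when the competing bid falls strictly between $486.1k and $679.5k; elsewhere both bids give the same outcome.
$766.6k: outcomes coincide → loss $0k.
$631.8k: truthful payoff $47.7k, deviation payoff $0k → loss $47.7k.
$698.8k: outcomes coincide → loss $0k.
$509.4k: truthful payoff $170.1k, deviation payoff $0k → loss $170.1k.
$348.2k: outcomes coincide → loss $0k.
$62.4k: outcomes coincide → loss $0k.
Total loss = $47.7k + $170.1k = $217.8k.
In a second-price auction your bid sets only whether you win, not what you pay, so bidding your true value is weakly dominant.

$217.8k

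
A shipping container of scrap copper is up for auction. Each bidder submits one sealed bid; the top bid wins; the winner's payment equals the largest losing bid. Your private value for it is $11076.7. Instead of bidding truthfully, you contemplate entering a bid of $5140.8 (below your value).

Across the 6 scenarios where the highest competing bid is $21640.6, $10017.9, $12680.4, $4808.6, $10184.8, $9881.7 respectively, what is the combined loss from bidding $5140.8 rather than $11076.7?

The deviation costs you only when the competing bid falls strictly between $5140.8 and $11076.7; elsewhere both bids give the same outcome.
$21640.6: outcomes coincide → loss $0.
$10017.9: truthful payoff $1058.8, deviation payoff $0 → loss $1058.8.
$12680.4: outcomes coincide → loss $0.
$4808.6: outcomes coincide → loss $0.
$10184.8: truthful payoff $891.9, deviation payoff $0 → loss $891.9.
$9881.7: truthful payoff $1195, deviation payoff $0 → loss $1195.
Total loss = $1058.8 + $891.9 + $1195 = $3145.7.

$3145.7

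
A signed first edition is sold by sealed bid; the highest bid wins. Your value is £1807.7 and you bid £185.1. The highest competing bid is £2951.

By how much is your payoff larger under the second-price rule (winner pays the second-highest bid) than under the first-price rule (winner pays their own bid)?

£0

Your bid £185.1 is below £2951, so you lose under either rule.
Payoff is £0 in both cases; difference = £0.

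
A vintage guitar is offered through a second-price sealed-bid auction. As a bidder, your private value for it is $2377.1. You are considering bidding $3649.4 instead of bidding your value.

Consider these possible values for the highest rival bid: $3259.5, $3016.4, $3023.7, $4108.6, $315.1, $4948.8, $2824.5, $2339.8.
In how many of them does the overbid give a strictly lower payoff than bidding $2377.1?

4

The deviation hurts exactly when the highest competing bid lies strictly between $2377.1 and $3649.4 — overbidding then wins at a price above your value.
$3259.5: inside the interval → strictly worse (loss $882.4).
$3016.4: inside the interval → strictly worse (loss $639.3).
$3023.7: inside the interval → strictly worse (loss $646.6).
$4108.6: above both → same outcome either way.
$315.1: below both → same outcome either way.
$4948.8: above both → same outcome either way.
$2824.5: inside the interval → strictly worse (loss $447.4).
$2339.8: below both → same outcome either way.
Count: 4.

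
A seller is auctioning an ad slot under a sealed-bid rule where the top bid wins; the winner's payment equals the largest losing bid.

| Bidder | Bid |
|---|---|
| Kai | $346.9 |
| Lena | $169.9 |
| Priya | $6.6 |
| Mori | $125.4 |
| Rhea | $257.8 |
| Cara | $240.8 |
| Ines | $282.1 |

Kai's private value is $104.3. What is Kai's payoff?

−$177.8

Highest bid: Kai at $346.9, so Kai wins.
Second-highest bid: Ines at $282.1 — that is the price the winner pays.
Kai's payoff = value − price = $104.3 − $282.1 = −$177.8.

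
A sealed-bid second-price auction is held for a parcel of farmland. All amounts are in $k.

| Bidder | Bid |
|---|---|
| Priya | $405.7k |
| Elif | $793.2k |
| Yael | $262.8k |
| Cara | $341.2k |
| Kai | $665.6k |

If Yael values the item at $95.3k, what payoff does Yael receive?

$0k

Highest bid: Elif at $793.2k, so Elif wins.
Second-highest bid: Kai at $665.6k — that is the price the winner pays.
Yael did not win, so Yael pays nothing and receives nothing: payoff $0k.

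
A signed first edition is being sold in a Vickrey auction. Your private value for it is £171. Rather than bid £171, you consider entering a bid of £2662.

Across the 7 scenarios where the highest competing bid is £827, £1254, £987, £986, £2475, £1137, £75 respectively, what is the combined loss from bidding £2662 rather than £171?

£6640

The deviation costs you only when the competing bid falls strictly between £171 and £2662; elsewhere both bids give the same outcome.
£827: truthful payoff £0, deviation payoff −£656 → loss £656.
£1254: truthful payoff £0, deviation payoff −£1083 → loss £1083.
£987: truthful payoff £0, deviation payoff −£816 → loss £816.
£986: truthful payoff £0, deviation payoff −£815 → loss £815.
£2475: truthful payoff £0, deviation payoff −£2304 → loss £2304.
£1137: truthful payoff £0, deviation payoff −£966 → loss £966.
£75: outcomes coincide → loss £0.
Total loss = £656 + £1083 + £816 + £815 + £2304 + £966 = £6640.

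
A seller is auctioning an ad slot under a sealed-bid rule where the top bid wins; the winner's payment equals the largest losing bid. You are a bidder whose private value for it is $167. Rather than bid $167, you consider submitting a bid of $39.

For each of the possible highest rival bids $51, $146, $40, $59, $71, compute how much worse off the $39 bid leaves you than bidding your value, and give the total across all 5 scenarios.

The deviation costs you only when the competing bid falls strictly between $39 and $167; elsewhere both bids give the same outcome.
$51: truthful payoff $116, deviation payoff $0 → loss $116.
$146: truthful payoff $21, deviation payoff $0 → loss $21.
$40: truthful payoff $127, deviation payoff $0 → loss $127.
$59: truthful payoff $108, deviation payoff $0 → loss $108.
$71: truthful payoff $96, deviation payoff $0 → loss $96.
Total loss = $116 + $21 + $127 + $108 + $96 = $468.

$468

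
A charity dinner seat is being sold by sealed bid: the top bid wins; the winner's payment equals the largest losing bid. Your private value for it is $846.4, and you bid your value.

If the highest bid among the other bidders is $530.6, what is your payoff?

$315.8

Your bid $846.4 exceeds the highest competing bid $530.6, so you win.
In a second-price auction the winner pays the second-highest bid, $530.6.
Payoff = value − price = $846.4 − $530.6 = $315.8.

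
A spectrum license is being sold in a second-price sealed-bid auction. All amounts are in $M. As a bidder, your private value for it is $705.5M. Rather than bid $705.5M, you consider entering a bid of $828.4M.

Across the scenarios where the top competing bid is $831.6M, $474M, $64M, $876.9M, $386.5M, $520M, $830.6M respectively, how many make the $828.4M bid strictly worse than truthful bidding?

0

The deviation hurts exactly when the highest competing bid lies strictly between $705.5M and $828.4M — overbidding then wins at a price above your value.
$831.6M: above both → same outcome either way.
$474M: below both → same outcome either way.
$64M: below both → same outcome either way.
$876.9M: above both → same outcome either way.
$386.5M: below both → same outcome either way.
$520M: below both → same outcome either way.
$830.6M: above both → same outcome either way.
Count: 0.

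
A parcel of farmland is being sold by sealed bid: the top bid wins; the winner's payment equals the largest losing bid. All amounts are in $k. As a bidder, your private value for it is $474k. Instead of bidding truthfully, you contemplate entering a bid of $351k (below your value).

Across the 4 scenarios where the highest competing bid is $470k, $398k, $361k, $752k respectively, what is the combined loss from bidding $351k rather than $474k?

$193k

The deviation costs you only when the competing bid falls strictly between $351k and $474k; elsewhere both bids give the same outcome.
$470k: truthful payoff $4k, deviation payoff $0k → loss $4k.
$398k: truthful payoff $76k, deviation payoff $0k → loss $76k.
$361k: truthful payoff $113k, deviation payoff $0k → loss $113k.
$752k: outcomes coincide → loss $0k.
Total loss = $4k + $76k + $113k = $193k.
Truthful bidding weakly dominates here: raising your bid can only win items priced above your value, and lowering it can only forfeit items priced below.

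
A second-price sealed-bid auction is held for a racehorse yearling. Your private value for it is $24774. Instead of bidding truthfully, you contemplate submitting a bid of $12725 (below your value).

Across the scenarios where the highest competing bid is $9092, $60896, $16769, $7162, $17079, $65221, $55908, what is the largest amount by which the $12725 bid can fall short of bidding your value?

$8005

$9092: same outcome either way → loss $0.
$60896: same outcome either way → loss $0.
$16769: truthful gives $8005, deviation gives $0 → loss $8005.
$7162: same outcome either way → loss $0.
$17079: truthful gives $7695, deviation gives $0 → loss $7695.
$65221: same outcome either way → loss $0.
$55908: same outcome either way → loss $0.
Maximum loss: $8005.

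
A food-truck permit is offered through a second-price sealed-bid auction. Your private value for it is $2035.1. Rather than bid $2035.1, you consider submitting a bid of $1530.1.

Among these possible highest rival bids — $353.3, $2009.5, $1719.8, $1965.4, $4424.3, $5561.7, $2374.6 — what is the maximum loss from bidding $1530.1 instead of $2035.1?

$315.3

$353.3: same outcome either way → loss $0.
$2009.5: truthful gives $25.6, deviation gives $0 → loss $25.6.
$1719.8: truthful gives $315.3, deviation gives $0 → loss $315.3.
$1965.4: truthful gives $69.7, deviation gives $0 → loss $69.7.
$4424.3: same outcome either way → loss $0.
$5561.7: same outcome either way → loss $0.
$2374.6: same outcome either way → loss $0.
Maximum loss: $315.3.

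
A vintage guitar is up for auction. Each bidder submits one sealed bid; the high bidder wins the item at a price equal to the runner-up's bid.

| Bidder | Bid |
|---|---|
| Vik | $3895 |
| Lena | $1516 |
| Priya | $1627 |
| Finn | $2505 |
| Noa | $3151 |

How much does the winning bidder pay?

Highest bid: Vik at $3895, so Vik wins.
Second-highest bid: Noa at $3151 — that is the price the winner pays.

$3151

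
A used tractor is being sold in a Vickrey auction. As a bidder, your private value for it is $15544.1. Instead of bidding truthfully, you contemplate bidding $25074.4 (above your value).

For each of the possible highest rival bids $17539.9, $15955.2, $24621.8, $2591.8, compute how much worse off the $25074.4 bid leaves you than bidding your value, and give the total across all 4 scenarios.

The deviation costs you only when the competing bid falls strictly between $15544.1 and $25074.4; elsewhere both bids give the same outcome.
$17539.9: truthful payoff $0, deviation payoff −$1995.8 → loss $1995.8.
$15955.2: truthful payoff $0, deviation payoff −$411.1 → loss $411.1.
$24621.8: truthful payoff $0, deviation payoff −$9077.7 → loss $9077.7.
$2591.8: outcomes coincide → loss $0.
Total loss = $1995.8 + $411.1 + $9077.7 = $11484.6.

$11484.6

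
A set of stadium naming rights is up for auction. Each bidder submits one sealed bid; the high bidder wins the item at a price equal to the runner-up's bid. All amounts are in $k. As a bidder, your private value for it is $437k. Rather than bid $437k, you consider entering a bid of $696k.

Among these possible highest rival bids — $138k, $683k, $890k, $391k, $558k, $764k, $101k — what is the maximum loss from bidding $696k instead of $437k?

$246k

$138k: same outcome either way → loss $0k.
$683k: truthful gives $0k, deviation gives −$246k → loss $246k.
$890k: same outcome either way → loss $0k.
$391k: same outcome either way → loss $0k.
$558k: truthful gives $0k, deviation gives −$121k → loss $121k.
$764k: same outcome either way → loss $0k.
$101k: same outcome either way → loss $0k.
Maximum loss: $246k.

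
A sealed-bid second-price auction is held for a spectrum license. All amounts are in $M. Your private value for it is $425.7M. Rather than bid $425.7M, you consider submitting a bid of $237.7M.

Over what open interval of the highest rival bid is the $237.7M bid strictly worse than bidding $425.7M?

If the competing bid is below $237.7M, both bids win at the same price — no difference.
If it is above $425.7M, both bids lose — no difference.
If it lies strictly between $237.7M and $425.7M, bidding your value wins at a price below your value (positive payoff) while bidding $237.7M loses (payoff 0).
So the deviation strictly hurts on the open interval ($237.7M, $425.7M).

($237.7M, $425.7M)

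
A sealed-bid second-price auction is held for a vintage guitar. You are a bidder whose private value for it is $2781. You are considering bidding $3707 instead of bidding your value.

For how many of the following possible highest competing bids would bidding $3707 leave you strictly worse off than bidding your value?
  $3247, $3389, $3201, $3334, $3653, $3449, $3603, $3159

The deviation hurts exactly when the highest competing bid lies strictly between $2781 and $3707 — overbidding then wins at a price above your value.
$3247: inside the interval → strictly worse (loss $466).
$3389: inside the interval → strictly worse (loss $608).
$3201: inside the interval → strictly worse (loss $420).
$3334: inside the interval → strictly worse (loss $553).
$3653: inside the interval → strictly worse (loss $872).
$3449: inside the interval → strictly worse (loss $668).
$3603: inside the interval → strictly worse (loss $822).
$3159: inside the interval → strictly worse (loss $378).
Count: 8.

8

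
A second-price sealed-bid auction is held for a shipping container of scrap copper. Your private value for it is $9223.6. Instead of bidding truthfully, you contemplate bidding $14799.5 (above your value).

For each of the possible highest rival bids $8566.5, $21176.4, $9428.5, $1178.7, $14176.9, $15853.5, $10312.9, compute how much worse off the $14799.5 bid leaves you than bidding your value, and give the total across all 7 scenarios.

$6247.5

The deviation costs you only when the competing bid falls strictly between $9223.6 and $14799.5; elsewhere both bids give the same outcome.
$8566.5: outcomes coincide → loss $0.
$21176.4: outcomes coincide → loss $0.
$9428.5: truthful payoff $0, deviation payoff −$204.9 → loss $204.9.
$1178.7: outcomes coincide → loss $0.
$14176.9: truthful payoff $0, deviation payoff −$4953.3 → loss $4953.3.
$15853.5: outcomes coincide → loss $0.
$10312.9: truthful payoff $0, deviation payoff −$1089.3 → loss $1089.3.
Total loss = $204.9 + $4953.3 + $1089.3 = $6247.5.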